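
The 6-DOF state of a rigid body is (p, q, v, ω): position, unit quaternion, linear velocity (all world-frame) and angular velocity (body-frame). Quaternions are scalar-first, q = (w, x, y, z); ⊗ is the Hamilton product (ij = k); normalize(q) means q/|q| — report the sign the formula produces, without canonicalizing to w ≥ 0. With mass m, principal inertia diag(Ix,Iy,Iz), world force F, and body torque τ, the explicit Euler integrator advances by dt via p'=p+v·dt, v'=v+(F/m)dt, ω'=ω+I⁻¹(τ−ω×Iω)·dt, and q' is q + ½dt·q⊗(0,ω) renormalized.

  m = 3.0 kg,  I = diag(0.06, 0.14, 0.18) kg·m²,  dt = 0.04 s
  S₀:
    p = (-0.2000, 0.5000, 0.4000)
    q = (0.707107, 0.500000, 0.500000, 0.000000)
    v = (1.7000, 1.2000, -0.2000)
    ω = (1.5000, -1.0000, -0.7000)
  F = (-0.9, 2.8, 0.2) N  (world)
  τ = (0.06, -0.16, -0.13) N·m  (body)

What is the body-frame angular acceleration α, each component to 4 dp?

precession coupling ω×(Iω) = (0.0280, 0.1260, -0.1200)
(τ − ω×Iω)/I = (0.5333, -2.0429, -0.0556)

α = (0.5333, -2.0429, -0.0556)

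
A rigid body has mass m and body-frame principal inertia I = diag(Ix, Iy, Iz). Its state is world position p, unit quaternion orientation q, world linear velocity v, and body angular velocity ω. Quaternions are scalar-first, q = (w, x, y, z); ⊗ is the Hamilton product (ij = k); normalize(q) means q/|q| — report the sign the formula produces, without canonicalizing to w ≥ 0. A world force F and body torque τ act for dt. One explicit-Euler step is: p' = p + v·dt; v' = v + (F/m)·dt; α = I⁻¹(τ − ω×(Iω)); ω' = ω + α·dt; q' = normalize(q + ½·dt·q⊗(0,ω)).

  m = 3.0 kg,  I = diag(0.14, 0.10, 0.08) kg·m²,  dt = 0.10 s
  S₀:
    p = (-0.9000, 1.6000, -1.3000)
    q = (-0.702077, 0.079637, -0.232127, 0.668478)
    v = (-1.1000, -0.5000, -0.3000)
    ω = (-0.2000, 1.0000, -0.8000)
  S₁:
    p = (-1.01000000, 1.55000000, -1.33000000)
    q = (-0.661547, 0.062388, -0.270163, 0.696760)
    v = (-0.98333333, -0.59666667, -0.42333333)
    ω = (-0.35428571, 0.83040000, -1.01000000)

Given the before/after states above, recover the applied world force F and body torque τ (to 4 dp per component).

Δv = v₁−v₀ = (0.11666667, -0.09666667, -0.12333333)
F = m·Δv/dt = (3.5000, -2.9000, -3.7000)
ω₁ − ω₀ = (-0.15428571, -0.16960000, -0.21000000)
τ = I·(Δω/dt) + ω₀×(Iω₀) = (-0.2000, -0.1600, -0.1600)

F = (3.5000, -2.9000, -3.7000)
τ = (-0.2000, -0.1600, -0.1600)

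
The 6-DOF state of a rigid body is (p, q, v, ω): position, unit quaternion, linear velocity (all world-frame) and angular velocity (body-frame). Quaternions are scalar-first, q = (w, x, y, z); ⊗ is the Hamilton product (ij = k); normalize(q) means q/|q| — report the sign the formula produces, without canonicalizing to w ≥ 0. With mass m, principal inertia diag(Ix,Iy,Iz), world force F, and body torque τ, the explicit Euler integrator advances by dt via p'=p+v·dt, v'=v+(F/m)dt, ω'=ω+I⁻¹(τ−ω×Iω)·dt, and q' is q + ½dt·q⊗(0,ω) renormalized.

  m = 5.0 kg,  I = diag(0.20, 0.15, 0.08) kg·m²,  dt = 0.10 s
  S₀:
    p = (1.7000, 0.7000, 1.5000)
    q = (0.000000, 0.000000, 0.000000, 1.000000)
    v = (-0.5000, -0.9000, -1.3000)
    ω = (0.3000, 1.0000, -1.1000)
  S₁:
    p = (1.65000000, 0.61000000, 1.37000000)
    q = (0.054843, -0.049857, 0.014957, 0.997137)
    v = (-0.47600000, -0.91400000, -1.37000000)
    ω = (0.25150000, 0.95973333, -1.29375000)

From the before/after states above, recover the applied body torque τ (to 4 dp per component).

rate change Δω = (-0.04850000, -0.04026667, -0.19375000)
τ = I·(Δω/dt) + ω₀×(Iω₀) = (-0.0200, -0.1000, -0.1700)

τ = (-0.0200, -0.1000, -0.1700)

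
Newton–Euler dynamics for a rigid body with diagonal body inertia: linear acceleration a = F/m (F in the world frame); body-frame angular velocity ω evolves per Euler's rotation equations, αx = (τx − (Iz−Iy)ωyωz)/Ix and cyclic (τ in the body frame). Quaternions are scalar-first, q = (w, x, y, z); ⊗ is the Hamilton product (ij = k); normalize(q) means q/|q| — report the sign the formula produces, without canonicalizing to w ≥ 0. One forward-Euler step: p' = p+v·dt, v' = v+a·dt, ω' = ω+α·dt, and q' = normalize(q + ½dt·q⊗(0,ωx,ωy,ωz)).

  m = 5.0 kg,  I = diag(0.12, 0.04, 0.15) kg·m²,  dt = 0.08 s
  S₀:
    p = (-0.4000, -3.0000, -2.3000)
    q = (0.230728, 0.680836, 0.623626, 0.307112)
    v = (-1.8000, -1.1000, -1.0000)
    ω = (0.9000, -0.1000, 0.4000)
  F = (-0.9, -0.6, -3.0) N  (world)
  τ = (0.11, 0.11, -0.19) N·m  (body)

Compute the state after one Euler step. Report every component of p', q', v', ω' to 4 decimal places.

p' = (-0.5440, -3.0880, -2.3800)
q' = (0.2036, 0.6998, 0.6224, 0.2854)
v' = (-1.8144, -1.1096, -1.0480)
ω' = (0.9763, 0.1416, 0.2948)

p' = p + v·dt = (-0.5440, -3.0880, -2.3800)
v + (F/m)dt = (-1.8144, -1.1096, -1.0480)
angular accel α = (0.9533, 3.0200, -1.3147)
ω' = ω + α·dt = (0.9763, 0.1416, 0.2948)
Hamilton product q⊗(0,ω) = (-0.6732346, 0.4878168, -0.0190064, -0.5370558)
q + ½dt·q⊗(0,ω), renormalized = (0.2036, 0.6998, 0.6224, 0.2854)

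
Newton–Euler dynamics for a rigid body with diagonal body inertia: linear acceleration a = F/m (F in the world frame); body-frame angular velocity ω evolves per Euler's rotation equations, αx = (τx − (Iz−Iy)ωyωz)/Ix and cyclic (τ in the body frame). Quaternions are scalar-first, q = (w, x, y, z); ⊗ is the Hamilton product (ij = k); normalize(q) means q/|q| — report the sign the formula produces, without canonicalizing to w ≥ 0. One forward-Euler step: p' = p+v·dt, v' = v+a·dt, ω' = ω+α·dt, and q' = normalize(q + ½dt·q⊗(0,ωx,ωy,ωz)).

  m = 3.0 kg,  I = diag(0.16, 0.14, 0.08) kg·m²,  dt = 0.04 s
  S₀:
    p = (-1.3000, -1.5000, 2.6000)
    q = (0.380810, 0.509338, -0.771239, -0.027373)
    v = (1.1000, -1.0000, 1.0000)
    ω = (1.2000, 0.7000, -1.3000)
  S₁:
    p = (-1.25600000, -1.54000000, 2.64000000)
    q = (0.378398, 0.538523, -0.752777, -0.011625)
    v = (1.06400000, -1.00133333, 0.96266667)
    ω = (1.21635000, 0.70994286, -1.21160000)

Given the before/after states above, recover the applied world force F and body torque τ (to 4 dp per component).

ω₁ − ω₀ = (0.01635000, 0.00994286, 0.08840000)
gyro term ω₀×Iω₀ = (0.0546, -0.1248, -0.0168)
I·α + gyro = (0.1200, -0.0900, 0.1600)
Δv = v₁−v₀ = (-0.03600000, -0.00133333, -0.03733333)
F = m·Δv/dt = (-2.7000, -0.1000, -2.8000)

F = (-2.7000, -0.1000, -2.8000)
τ = (0.1200, -0.0900, 0.1600)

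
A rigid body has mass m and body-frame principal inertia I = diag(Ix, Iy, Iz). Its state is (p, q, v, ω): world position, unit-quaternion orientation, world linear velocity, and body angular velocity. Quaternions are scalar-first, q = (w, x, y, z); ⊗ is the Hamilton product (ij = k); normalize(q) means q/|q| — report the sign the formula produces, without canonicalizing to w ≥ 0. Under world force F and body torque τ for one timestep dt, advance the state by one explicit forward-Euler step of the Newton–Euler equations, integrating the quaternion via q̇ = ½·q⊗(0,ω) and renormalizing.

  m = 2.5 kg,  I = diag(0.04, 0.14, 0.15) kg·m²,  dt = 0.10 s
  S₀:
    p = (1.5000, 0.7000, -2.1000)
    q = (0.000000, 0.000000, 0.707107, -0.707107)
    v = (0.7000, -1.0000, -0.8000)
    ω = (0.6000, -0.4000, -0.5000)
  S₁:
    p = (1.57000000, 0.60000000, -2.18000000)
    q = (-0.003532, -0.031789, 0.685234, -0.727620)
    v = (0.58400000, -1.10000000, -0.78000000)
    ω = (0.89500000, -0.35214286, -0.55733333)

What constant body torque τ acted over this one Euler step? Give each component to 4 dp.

τ = (0.1200, 0.1000, -0.1100)

rate change Δω = (0.29500000, 0.04785714, -0.05733333)
ω₀×(Iω₀) = (0.0020, 0.0330, -0.0240)
τ = I·(Δω/dt) + ω₀×(Iω₀) = (0.1200, 0.1000, -0.1100)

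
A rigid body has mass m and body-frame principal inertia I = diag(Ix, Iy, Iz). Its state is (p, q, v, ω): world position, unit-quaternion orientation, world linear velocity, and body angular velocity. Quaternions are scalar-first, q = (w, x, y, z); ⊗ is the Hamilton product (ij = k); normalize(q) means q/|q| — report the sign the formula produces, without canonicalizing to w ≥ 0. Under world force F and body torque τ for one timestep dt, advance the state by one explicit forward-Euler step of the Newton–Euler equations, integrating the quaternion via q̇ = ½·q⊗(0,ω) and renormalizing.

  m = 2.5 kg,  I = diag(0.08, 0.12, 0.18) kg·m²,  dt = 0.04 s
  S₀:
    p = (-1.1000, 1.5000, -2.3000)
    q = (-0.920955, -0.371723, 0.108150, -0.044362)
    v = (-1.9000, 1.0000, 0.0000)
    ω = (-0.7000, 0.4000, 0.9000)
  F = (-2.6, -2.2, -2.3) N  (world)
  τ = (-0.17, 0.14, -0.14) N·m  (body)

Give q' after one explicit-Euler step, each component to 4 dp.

q' = (-0.9260, -0.3564, 0.1081, -0.0624)

2q̇ = q⊗(0,ω) = (-0.2635403, 0.7597483, -0.0027779, -0.9018437)
q' = normalize(q + ½dt·q⊗(0,ω)) = (-0.9260, -0.3564, 0.1081, -0.0624)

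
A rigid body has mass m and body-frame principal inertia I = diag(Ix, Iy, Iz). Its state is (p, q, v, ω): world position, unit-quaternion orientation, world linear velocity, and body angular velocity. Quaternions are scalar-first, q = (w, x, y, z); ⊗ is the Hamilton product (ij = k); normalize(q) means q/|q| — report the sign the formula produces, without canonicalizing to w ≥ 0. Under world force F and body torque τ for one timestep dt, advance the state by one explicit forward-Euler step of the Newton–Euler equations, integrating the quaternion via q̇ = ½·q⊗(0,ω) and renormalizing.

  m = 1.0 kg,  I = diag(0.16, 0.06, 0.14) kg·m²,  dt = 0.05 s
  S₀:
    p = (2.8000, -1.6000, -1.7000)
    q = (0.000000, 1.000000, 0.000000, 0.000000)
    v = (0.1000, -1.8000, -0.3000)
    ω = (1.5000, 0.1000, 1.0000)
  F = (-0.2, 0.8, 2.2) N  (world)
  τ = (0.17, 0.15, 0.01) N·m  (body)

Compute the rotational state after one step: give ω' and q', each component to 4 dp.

ω' = (1.5506, 0.2000, 1.0089)
q' = (-0.0375, 0.9990, -0.0250, 0.0025)

gyro term ω×Iω = (0.0080, 0.0300, -0.0150)
α = I⁻¹(τ − ω×Iω) = (1.0125, 2.0000, 0.1786)
ω + α·dt = (1.5506, 0.2000, 1.0089)
2q̇ = q⊗(0,ω) = (-1.5000000, 0.0000000, -1.0000000, 0.1000000)
q' = normalize(q + ½dt·q⊗(0,ω)) = (-0.0375, 0.9990, -0.0250, 0.0025)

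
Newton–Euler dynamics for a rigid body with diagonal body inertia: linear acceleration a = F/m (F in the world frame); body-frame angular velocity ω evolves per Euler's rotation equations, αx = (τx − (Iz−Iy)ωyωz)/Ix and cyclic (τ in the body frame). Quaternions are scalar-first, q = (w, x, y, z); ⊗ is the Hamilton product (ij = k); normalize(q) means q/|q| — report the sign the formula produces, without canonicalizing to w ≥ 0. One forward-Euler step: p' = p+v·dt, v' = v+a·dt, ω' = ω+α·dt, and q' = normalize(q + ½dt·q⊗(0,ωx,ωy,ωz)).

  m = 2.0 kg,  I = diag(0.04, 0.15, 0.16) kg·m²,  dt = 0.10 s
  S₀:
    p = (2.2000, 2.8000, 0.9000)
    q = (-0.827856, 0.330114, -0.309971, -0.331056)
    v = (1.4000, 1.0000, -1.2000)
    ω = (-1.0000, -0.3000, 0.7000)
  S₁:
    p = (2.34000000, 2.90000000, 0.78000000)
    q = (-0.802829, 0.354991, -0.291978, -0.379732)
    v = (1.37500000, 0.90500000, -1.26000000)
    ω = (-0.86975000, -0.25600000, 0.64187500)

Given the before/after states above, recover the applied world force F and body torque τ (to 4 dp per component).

F = (-0.5000, -1.9000, -1.2000)
τ = (0.0500, 0.1500, -0.0600)

Δv = v₁−v₀ = (-0.02500000, -0.09500000, -0.06000000)
applied force F = (-0.5000, -1.9000, -1.2000)
ω₁ − ω₀ = (0.13025000, 0.04400000, -0.05812500)
I·α + gyro = (0.0500, 0.1500, -0.0600)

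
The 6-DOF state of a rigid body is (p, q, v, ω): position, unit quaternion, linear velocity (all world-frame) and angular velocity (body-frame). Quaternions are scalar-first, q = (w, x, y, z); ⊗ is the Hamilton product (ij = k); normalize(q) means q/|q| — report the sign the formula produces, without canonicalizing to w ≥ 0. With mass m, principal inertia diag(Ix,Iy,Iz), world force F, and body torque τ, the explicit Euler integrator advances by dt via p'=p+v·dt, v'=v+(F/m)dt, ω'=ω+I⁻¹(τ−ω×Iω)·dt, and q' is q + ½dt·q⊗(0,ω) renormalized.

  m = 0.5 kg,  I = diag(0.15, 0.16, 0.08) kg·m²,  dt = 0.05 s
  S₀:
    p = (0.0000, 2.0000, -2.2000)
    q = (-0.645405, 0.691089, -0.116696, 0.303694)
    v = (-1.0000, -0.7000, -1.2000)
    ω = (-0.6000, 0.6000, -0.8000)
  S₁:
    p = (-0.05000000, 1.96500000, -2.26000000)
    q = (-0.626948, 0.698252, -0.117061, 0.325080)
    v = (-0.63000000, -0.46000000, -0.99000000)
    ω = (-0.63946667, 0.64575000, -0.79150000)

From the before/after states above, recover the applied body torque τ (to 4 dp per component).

τ = (-0.0800, 0.1800, 0.0100)

Δω = ω₁−ω₀ = (-0.03946667, 0.04575000, 0.00850000)
applied torque τ = (-0.0800, 0.1800, 0.0100)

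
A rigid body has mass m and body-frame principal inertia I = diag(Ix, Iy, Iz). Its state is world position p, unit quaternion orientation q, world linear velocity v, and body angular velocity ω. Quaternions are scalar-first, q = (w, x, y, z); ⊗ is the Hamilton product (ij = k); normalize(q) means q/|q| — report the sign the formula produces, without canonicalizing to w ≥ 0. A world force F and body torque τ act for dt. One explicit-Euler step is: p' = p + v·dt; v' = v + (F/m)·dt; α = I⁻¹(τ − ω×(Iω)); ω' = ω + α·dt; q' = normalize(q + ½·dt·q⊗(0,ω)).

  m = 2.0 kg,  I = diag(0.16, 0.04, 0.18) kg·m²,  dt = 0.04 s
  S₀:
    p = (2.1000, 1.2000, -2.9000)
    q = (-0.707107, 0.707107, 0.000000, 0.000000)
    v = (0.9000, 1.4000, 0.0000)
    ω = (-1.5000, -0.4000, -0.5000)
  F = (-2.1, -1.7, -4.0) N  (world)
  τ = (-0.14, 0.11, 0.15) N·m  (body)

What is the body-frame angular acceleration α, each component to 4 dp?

ω×(Iω) gyroscopic = (0.0280, -0.0150, -0.0720)
angular accel α = (-1.0500, 3.1250, 1.2333)

α = (-1.0500, 3.1250, 1.2333)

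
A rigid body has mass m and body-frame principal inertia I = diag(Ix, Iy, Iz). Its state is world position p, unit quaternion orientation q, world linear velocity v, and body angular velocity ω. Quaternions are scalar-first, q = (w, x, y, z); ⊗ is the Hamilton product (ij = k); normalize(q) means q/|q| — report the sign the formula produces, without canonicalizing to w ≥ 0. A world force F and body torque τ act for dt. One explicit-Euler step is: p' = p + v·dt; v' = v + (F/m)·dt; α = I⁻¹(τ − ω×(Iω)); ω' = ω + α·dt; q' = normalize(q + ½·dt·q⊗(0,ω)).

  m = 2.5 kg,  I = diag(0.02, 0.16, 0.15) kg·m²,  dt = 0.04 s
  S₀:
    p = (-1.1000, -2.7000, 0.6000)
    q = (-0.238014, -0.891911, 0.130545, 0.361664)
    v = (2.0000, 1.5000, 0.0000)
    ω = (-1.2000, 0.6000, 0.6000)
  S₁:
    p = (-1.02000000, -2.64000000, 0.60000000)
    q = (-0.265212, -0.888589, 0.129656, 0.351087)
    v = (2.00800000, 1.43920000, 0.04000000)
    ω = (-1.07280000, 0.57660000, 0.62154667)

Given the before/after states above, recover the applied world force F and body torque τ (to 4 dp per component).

F = (0.5000, -3.8000, 2.5000)
τ = (0.0600, 0.0000, -0.0200)

Δv = v₁−v₀ = (0.00800000, -0.06080000, 0.04000000)
m·(v₁−v₀)/dt = (0.5000, -3.8000, 2.5000)
Δω = ω₁−ω₀ = (0.12720000, -0.02340000, 0.02154667)
precession coupling = (-0.0036, 0.0936, -0.1008)
I·α + gyro = (0.0600, 0.0000, -0.0200)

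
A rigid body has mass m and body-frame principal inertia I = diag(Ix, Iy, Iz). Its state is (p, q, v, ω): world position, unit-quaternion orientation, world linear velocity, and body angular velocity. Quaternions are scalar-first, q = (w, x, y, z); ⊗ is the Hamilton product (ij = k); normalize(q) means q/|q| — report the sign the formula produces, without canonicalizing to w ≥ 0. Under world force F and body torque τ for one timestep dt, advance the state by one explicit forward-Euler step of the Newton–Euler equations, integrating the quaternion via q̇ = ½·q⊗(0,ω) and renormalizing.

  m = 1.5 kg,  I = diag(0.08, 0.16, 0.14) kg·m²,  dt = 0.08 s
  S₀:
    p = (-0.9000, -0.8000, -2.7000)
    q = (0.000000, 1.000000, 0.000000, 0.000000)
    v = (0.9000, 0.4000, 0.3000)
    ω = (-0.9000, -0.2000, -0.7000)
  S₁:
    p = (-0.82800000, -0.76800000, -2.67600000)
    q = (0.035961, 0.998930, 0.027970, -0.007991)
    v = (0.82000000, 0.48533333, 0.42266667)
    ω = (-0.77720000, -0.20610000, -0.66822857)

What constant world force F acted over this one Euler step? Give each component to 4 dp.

F = (-1.5000, 1.6000, 2.3000)

Δv = v₁−v₀ = (-0.08000000, 0.08533333, 0.12266667)
F = m·Δv/dt = (-1.5000, 1.6000, 2.3000)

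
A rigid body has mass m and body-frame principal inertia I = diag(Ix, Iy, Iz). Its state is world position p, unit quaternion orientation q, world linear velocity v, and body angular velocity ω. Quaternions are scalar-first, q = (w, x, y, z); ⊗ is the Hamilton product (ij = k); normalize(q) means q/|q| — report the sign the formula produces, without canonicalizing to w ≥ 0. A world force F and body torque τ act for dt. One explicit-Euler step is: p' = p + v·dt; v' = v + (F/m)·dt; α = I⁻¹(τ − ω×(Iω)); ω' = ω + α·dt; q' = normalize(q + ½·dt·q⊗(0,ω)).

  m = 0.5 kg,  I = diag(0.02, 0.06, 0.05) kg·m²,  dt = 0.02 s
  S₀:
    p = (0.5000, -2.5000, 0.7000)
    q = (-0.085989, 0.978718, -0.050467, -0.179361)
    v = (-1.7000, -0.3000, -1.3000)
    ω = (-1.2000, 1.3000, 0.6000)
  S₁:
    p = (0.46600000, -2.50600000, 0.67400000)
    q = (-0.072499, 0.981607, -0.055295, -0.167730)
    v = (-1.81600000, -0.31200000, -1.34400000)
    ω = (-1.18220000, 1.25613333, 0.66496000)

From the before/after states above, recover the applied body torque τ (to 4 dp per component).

Δω = ω₁−ω₀ = (0.01780000, -0.04386667, 0.06496000)
gyro term ω₀×Iω₀ = (-0.0078, 0.0216, -0.0624)
I·α + gyro = (0.0100, -0.1100, 0.1000)

τ = (0.0100, -0.1100, 0.1000)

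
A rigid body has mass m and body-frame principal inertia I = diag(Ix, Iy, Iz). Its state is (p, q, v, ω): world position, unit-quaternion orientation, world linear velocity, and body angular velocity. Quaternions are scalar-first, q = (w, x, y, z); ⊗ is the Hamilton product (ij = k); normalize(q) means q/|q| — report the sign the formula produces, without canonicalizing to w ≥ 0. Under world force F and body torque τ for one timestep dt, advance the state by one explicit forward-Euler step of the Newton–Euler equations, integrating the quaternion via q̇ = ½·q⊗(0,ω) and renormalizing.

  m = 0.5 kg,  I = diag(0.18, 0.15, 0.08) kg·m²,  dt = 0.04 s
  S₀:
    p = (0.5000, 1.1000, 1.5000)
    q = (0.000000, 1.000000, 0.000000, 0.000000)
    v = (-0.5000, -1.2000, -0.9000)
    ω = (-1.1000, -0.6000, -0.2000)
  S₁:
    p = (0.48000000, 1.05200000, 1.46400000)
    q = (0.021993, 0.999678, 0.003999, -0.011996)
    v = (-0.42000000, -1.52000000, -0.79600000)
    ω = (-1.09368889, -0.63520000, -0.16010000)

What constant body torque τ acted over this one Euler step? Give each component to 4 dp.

rate change Δω = (0.00631111, -0.03520000, 0.03990000)
precession coupling = (-0.0084, 0.0220, -0.0198)
τ = I·(Δω/dt) + ω₀×(Iω₀) = (0.0200, -0.1100, 0.0600)

τ = (0.0200, -0.1100, 0.0600)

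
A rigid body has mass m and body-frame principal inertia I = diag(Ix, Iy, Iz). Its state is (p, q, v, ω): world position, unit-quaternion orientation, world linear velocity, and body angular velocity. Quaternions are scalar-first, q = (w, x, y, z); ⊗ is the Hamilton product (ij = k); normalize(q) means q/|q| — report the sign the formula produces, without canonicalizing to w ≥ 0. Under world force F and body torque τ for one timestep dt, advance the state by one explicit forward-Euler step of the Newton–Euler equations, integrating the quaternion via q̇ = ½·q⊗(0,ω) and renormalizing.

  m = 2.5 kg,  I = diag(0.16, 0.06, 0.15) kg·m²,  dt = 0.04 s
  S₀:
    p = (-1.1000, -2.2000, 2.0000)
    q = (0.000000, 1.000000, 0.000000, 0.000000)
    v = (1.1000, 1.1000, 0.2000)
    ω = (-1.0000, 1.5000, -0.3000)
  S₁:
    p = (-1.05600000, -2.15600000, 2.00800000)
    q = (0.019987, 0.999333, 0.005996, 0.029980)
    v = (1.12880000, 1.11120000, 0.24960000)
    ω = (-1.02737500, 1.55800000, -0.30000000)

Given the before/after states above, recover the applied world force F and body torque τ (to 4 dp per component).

F = (1.8000, 0.7000, 3.1000)
τ = (-0.1500, 0.0900, 0.1500)

ω₁ − ω₀ = (-0.02737500, 0.05800000, 0.00000000)
applied torque τ = (-0.1500, 0.0900, 0.1500)
v₁ − v₀ = (0.02880000, 0.01120000, 0.04960000)
F = m·Δv/dt = (1.8000, 0.7000, 3.1000)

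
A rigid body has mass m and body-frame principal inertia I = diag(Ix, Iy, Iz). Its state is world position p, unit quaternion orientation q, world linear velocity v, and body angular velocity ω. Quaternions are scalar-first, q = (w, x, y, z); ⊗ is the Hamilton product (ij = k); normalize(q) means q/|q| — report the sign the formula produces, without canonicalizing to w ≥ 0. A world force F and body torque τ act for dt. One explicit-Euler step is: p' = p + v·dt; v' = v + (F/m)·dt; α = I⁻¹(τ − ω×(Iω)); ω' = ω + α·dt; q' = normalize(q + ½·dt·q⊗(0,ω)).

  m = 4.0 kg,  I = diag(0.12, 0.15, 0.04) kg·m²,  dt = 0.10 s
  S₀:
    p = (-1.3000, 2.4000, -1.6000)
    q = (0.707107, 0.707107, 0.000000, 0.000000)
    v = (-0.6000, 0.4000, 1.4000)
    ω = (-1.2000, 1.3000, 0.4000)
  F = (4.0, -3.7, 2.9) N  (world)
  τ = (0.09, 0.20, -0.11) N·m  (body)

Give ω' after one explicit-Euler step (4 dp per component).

ω×(Iω) gyroscopic = (-0.0572, -0.0384, -0.0468)
angular accel α = (1.2267, 1.5893, -1.5800)
ω' = ω + α·dt = (-1.0773, 1.4589, 0.2420)

ω' = (-1.0773, 1.4589, 0.2420)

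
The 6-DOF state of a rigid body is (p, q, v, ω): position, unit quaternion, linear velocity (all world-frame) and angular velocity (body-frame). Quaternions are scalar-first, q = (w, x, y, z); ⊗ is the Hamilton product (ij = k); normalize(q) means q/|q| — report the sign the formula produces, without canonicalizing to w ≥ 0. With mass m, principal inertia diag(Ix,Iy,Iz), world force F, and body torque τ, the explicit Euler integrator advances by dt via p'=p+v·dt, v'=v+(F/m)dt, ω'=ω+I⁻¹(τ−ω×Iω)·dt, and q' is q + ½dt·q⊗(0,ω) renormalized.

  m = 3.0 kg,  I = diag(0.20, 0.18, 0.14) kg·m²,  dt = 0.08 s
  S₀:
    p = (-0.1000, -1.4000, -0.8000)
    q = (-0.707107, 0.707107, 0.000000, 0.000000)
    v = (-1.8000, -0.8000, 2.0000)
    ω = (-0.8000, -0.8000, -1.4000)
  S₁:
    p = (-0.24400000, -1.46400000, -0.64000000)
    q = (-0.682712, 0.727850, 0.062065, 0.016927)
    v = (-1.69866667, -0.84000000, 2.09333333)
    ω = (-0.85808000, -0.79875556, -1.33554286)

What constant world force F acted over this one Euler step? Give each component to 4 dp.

F = (3.8000, -1.5000, 3.5000)

v₁ − v₀ = (0.10133333, -0.04000000, 0.09333333)
applied force F = (3.8000, -1.5000, 3.5000)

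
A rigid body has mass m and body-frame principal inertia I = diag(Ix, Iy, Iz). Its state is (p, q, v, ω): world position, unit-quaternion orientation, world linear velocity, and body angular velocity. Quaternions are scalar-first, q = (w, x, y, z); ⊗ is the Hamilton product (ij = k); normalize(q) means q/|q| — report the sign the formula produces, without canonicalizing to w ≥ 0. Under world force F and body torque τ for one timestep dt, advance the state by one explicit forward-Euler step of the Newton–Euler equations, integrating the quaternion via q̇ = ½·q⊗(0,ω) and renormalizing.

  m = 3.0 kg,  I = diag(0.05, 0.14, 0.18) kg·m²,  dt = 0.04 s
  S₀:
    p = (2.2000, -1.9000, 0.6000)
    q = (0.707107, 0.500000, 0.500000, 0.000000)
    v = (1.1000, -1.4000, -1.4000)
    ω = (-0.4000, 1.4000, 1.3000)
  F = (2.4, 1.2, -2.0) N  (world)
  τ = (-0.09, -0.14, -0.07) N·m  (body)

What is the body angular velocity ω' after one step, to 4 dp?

(τ − ω×Iω)/I = (-3.2560, -1.4829, -0.1089)
ω + α·dt = (-0.5302, 1.3407, 1.2956)

ω' = (-0.5302, 1.3407, 1.2956)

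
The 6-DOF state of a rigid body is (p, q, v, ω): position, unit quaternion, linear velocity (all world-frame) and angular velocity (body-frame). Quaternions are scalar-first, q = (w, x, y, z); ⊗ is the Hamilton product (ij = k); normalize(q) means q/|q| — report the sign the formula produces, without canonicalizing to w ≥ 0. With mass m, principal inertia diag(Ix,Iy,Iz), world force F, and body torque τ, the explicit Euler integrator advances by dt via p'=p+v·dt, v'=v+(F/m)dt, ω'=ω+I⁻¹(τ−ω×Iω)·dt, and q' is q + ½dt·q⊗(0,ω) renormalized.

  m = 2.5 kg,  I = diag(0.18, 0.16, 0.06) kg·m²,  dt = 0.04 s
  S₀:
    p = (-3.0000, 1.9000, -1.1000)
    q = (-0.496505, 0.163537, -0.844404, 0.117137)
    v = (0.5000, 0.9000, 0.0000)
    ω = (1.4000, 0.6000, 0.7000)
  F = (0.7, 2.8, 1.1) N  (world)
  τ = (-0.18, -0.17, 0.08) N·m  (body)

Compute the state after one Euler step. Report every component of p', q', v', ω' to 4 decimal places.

p + v·dt = (-2.9800, 1.9360, -1.1000)
v + (F/m)dt = (0.5112, 0.9448, 0.0176)
ω×(Iω) gyroscopic = (-0.0420, 0.1176, -0.0168)
angular accel α = (-0.7667, -1.7975, 1.6133)
new body rate ω' = (1.3693, 0.5281, 0.7645)
q⊗(0,ω) = (0.1956947, -1.3564720, -0.2483871, 0.9327343)
q + ½dt·q⊗(0,ω), renormalized = (-0.4923, 0.1363, -0.8489, 0.1357)

p' = (-2.9800, 1.9360, -1.1000)
q' = (-0.4923, 0.1363, -0.8489, 0.1357)
v' = (0.5112, 0.9448, 0.0176)
ω' = (1.3693, 0.5281, 0.7645)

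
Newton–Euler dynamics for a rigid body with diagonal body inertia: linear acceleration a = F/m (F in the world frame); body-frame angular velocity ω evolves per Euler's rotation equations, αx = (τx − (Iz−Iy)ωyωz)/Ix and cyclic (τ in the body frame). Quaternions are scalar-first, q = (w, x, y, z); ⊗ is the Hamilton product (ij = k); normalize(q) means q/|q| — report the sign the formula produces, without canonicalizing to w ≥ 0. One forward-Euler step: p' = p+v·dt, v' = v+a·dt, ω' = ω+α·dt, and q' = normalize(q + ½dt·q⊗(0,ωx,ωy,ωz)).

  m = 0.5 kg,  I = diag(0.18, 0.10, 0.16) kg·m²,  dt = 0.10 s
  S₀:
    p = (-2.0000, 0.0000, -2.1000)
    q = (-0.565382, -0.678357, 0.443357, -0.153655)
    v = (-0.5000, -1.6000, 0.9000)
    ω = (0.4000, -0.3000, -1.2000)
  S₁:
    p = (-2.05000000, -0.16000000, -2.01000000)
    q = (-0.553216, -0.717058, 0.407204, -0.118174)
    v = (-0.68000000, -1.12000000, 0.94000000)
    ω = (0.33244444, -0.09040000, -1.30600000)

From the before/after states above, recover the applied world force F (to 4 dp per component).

F = (-0.9000, 2.4000, 0.2000)

velocity change Δv = (-0.18000000, 0.48000000, 0.04000000)
F = m·Δv/dt = (-0.9000, 2.4000, 0.2000)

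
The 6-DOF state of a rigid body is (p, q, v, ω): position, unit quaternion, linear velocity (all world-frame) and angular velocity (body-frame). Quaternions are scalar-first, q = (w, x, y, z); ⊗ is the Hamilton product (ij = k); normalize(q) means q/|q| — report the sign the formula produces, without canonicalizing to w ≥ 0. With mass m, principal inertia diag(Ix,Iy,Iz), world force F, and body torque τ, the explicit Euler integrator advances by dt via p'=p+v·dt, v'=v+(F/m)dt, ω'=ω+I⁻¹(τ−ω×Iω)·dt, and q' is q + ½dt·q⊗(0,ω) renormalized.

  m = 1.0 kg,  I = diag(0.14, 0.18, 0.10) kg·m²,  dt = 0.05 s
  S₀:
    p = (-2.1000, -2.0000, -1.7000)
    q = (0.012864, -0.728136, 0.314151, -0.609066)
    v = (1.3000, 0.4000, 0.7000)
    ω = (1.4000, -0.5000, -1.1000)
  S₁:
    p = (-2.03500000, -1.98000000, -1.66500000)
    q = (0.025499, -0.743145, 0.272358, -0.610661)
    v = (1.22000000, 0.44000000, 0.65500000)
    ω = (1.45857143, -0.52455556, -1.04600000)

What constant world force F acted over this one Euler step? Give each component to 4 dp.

Δv = v₁−v₀ = (-0.08000000, 0.04000000, -0.04500000)
F = m·Δv/dt = (-1.6000, 0.8000, -0.9000)

F = (-1.6000, 0.8000, -0.9000)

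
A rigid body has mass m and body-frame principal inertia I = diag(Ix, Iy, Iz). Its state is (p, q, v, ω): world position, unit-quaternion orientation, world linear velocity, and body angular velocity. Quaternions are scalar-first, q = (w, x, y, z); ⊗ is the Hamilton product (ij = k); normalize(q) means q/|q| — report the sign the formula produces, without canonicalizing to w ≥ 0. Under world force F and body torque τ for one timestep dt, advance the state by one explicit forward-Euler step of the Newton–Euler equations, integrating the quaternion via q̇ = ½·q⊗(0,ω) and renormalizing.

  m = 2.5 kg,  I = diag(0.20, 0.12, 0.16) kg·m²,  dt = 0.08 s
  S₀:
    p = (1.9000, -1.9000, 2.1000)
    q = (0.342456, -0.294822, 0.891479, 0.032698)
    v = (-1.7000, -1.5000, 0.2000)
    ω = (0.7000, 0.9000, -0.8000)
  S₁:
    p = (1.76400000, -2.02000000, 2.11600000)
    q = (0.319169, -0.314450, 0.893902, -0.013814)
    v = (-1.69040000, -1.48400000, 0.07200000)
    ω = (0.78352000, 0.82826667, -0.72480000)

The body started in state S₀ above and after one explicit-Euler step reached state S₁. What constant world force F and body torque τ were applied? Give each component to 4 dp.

F = (0.3000, 0.5000, -4.0000)
τ = (0.1800, -0.1300, 0.1000)

ω₁ − ω₀ = (0.08352000, -0.07173333, 0.07520000)
τ = I·(Δω/dt) + ω₀×(Iω₀) = (0.1800, -0.1300, 0.1000)
v₁ − v₀ = (0.00960000, 0.01600000, -0.12800000)
m·(v₁−v₀)/dt = (0.3000, 0.5000, -4.0000)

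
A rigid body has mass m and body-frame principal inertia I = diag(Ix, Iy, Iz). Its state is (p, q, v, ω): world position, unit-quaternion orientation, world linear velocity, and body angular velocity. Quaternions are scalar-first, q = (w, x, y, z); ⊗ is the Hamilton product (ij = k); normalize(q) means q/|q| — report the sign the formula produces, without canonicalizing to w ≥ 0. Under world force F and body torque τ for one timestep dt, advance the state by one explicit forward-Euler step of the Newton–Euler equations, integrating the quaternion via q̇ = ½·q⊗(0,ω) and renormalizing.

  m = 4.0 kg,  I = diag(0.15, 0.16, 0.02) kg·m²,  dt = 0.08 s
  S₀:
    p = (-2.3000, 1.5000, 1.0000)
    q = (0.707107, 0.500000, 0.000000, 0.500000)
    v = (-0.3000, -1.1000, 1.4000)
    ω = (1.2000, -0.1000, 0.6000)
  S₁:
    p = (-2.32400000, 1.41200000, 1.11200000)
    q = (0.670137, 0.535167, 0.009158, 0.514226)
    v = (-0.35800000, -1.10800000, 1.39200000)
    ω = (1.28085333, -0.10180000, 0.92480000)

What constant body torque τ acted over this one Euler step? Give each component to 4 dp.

τ = (0.1600, 0.0900, 0.0800)

rate change Δω = (0.08085333, -0.00180000, 0.32480000)
gyro term ω₀×Iω₀ = (0.0084, 0.0936, -0.0012)
τ = I·(Δω/dt) + ω₀×(Iω₀) = (0.1600, 0.0900, 0.0800)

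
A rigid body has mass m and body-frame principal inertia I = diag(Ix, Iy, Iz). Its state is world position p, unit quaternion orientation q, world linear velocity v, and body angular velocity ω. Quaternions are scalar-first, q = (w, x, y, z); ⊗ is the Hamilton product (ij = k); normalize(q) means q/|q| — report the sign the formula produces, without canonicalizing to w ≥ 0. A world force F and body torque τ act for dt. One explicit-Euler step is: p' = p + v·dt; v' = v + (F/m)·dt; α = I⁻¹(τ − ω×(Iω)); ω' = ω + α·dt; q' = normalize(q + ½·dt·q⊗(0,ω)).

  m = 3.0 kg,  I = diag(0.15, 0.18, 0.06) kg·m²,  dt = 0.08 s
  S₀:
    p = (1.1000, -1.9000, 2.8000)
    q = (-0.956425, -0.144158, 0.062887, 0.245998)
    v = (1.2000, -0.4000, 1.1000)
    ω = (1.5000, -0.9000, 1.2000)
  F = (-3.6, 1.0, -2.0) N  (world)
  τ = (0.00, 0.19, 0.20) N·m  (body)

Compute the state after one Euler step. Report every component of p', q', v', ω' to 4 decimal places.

p' = (1.1960, -1.9320, 2.8880)
q' = (-0.9539, -0.1890, 0.1186, 0.2008)
v' = (1.1040, -0.3733, 1.0467)
ω' = (1.4309, -0.8876, 1.5207)

precession coupling ω×(Iω) = (0.1296, 0.1620, -0.0405)
α = I⁻¹(τ − ω×Iω) = (-0.8640, 0.1556, 4.0083)
new body rate ω' = (1.4309, -0.8876, 1.5207)
q⊗(0,ω) = (-0.0223623, -1.1377749, 1.4027691, -1.1122983)
q' = normalize(q + ½dt·q⊗(0,ω)) = (-0.9539, -0.1890, 0.1186, 0.2008)
a = F/m = (-1.2000, 0.3333, -0.6667)
p + v·dt = (1.1960, -1.9320, 2.8880)
new velocity v' = (1.1040, -0.3733, 1.0467)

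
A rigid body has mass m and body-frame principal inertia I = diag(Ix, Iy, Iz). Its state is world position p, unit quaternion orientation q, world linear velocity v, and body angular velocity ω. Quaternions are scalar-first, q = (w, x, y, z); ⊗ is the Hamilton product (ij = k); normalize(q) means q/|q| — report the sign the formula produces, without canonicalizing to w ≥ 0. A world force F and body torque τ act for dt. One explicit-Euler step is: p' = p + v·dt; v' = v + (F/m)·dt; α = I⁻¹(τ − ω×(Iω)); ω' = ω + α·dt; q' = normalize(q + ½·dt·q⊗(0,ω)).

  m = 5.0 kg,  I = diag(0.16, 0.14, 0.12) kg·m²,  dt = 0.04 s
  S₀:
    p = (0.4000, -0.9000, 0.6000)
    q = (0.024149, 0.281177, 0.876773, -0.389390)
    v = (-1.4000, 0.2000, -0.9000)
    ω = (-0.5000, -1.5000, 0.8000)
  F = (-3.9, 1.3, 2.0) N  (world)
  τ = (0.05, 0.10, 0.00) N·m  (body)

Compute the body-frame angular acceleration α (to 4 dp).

α = (0.1625, 0.8286, 0.1250)

gyro term ω×Iω = (0.0240, -0.0160, -0.0150)
(τ − ω×Iω)/I = (0.1625, 0.8286, 0.1250)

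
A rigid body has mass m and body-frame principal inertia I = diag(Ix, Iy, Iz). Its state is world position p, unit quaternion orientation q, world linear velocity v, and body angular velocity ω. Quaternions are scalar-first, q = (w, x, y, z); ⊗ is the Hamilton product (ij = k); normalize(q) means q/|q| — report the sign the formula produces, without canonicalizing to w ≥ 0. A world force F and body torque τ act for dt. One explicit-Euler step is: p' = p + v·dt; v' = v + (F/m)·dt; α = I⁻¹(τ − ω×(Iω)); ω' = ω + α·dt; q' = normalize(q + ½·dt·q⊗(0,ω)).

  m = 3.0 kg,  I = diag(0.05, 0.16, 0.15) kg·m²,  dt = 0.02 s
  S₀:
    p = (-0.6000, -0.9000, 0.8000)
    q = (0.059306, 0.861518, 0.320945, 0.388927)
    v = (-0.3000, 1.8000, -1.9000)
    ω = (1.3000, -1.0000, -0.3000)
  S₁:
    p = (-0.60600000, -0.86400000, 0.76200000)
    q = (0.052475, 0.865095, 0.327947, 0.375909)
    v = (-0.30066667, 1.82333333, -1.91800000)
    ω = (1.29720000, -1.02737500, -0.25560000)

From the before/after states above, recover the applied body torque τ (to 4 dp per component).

τ = (-0.0100, -0.1800, 0.1900)

rate change Δω = (-0.00280000, -0.02737500, 0.04440000)
ω₀×(Iω₀) = (-0.0030, 0.0390, -0.1430)
applied torque τ = (-0.0100, -0.1800, 0.1900)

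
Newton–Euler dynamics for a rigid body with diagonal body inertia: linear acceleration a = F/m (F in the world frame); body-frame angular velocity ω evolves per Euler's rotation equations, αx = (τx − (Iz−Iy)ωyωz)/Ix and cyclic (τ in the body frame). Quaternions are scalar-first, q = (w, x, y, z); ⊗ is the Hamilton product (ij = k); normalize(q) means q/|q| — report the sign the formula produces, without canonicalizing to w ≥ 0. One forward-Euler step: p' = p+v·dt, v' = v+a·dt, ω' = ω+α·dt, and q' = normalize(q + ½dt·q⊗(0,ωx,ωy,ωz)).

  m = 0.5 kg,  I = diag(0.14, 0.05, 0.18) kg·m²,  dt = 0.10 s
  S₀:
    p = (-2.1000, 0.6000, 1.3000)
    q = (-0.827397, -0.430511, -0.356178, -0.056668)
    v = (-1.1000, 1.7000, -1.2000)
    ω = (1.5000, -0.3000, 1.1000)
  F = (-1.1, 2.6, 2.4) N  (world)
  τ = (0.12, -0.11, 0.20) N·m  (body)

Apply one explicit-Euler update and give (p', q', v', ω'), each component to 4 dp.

p' = (-2.2100, 0.7700, 1.1800)
q' = (-0.7938, -0.5107, -0.3229, -0.0687)
v' = (-1.3200, 2.2200, -0.7200)
ω' = (1.6164, -0.3880, 1.1886)

ω×(Iω) gyroscopic = (-0.0429, -0.0660, 0.0405)
α = I⁻¹(τ − ω×Iω) = (1.1636, -0.8800, 0.8861)
ω' = ω + α·dt = (1.6164, -0.3880, 1.1886)
Hamilton product q⊗(0,ω) = (0.6012479, -1.6498917, 0.6367792, -0.2467164)
updated quaternion q' = (-0.7938, -0.5107, -0.3229, -0.0687)
p' = p + v·dt = (-2.2100, 0.7700, 1.1800)
v + (F/m)dt = (-1.3200, 2.2200, -0.7200)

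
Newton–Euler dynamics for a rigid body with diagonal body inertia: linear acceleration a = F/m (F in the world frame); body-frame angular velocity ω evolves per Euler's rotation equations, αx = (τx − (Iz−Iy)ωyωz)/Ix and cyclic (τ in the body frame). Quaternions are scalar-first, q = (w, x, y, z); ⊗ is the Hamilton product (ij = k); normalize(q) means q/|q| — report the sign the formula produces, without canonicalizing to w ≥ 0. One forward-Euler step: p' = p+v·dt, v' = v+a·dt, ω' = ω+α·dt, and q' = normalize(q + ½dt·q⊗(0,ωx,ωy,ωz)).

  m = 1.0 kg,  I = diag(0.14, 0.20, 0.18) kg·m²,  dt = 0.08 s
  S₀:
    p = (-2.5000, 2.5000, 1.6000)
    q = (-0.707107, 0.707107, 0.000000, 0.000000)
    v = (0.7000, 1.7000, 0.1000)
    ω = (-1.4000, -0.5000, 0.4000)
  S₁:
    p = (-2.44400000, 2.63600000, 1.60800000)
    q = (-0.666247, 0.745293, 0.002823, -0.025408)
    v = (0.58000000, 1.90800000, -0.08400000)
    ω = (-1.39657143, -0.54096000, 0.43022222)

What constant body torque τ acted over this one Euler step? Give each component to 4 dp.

rate change Δω = (0.00342857, -0.04096000, 0.03022222)
precession coupling = (0.0040, 0.0224, 0.0420)
applied torque τ = (0.0100, -0.0800, 0.1100)

τ = (0.0100, -0.0800, 0.1100)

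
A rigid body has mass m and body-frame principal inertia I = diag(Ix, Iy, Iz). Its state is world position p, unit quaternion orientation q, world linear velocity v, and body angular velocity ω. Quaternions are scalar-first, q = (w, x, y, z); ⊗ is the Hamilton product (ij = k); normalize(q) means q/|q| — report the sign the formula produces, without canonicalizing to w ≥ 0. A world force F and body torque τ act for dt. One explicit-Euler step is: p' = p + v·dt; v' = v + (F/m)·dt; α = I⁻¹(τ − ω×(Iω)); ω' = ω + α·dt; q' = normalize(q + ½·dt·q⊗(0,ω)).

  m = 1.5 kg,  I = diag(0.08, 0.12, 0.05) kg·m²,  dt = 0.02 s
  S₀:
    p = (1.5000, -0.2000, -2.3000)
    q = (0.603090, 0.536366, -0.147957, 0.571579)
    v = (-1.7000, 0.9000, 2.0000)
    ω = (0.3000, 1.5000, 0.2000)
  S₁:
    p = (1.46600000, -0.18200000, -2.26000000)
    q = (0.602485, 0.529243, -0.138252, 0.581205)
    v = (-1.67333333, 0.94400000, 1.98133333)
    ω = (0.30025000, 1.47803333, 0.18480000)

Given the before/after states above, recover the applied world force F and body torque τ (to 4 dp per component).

Δω = ω₁−ω₀ = (0.00025000, -0.02196667, -0.01520000)
gyro term ω₀×Iω₀ = (-0.0210, 0.0018, 0.0180)
I·α + gyro = (-0.0200, -0.1300, -0.0200)
v₁ − v₀ = (0.02666667, 0.04400000, -0.01866667)
m·(v₁−v₀)/dt = (2.0000, 3.3000, -1.4000)

F = (2.0000, 3.3000, -1.4000)
τ = (-0.0200, -0.1300, -0.0200)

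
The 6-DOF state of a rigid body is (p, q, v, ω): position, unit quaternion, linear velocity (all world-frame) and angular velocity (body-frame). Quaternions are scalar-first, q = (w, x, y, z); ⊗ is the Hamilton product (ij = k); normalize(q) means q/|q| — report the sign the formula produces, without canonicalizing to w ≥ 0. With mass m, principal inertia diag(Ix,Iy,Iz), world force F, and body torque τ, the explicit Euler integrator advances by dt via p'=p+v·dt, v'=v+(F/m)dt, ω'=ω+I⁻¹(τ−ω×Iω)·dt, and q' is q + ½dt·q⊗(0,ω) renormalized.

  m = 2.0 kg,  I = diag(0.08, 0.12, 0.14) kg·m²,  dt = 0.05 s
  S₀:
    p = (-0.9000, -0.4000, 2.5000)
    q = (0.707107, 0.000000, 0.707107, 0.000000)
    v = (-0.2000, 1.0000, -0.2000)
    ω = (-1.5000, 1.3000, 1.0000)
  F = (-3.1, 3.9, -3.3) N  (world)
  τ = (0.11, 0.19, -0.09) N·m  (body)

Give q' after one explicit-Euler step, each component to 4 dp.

q' = (0.6831, -0.0088, 0.7290, 0.0441)

2q̇ = q⊗(0,ω) = (-0.9192391, -0.3535535, 0.9192391, 1.7677675)
q' = normalize(q + ½dt·q⊗(0,ω)) = (0.6831, -0.0088, 0.7290, 0.0441)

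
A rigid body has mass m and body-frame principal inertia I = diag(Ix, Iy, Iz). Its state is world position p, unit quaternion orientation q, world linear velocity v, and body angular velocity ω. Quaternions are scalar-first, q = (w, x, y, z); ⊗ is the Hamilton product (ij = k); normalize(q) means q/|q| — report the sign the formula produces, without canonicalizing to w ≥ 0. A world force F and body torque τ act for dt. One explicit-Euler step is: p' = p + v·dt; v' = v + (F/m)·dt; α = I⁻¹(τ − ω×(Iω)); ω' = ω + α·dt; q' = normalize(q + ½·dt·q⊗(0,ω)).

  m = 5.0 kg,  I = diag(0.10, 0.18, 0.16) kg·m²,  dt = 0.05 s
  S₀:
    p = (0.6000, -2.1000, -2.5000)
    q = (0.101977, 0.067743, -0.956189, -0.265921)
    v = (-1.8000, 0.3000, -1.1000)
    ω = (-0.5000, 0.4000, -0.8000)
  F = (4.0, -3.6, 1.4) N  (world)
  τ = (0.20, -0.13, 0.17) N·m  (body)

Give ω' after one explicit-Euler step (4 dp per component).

ω' = (-0.4032, 0.3706, -0.7419)

(τ − ω×Iω)/I = (1.9360, -0.5889, 1.1625)
ω' = ω + α·dt = (-0.4032, 0.3706, -0.7419)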